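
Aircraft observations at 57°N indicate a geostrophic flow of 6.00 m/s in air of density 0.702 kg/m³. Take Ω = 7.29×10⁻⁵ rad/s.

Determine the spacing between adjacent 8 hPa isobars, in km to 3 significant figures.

Coriolis parameter at 57°N:
f = 2Ω sin φ = 2 × 7.29×10⁻⁵ × sin 57° = 1.22×10⁻⁴ s⁻¹
Geostrophic balance rearranged: |∂P/∂n| = f ρ V_g
|∂P/∂n| = 1.22×10⁻⁴ × 0.702 × 6.00 = 5.15×10⁻⁴ Pa/m
Isobar spacing: Δn = ΔP/|∂P/∂n| = 800 Pa / 5.15×10⁻⁴ Pa/m = 1553291 m ≈ 1550 km

1550 km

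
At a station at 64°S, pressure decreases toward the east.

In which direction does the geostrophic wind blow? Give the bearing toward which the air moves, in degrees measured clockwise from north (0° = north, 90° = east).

000°

The pressure-gradient force points toward the east (bearing 090°).
Geostrophic balance: in the Southern Hemisphere the Coriolis force deflects motion to the left, so the geostrophic wind blows 90° to the left of the pressure-gradient force (low pressure on the right).
Rotating 090° by 90° counterclockwise gives 000° — the wind blows toward the north.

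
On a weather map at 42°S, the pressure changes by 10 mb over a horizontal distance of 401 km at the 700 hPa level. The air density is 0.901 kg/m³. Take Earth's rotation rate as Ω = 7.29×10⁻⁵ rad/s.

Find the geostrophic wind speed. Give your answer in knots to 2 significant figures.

55 knots

Coriolis parameter at 42°S:
f = 2Ω sin φ = 2 × 7.29×10⁻⁵ × sin 42° = 9.76×10⁻⁵ s⁻¹
Pressure gradient: |∂P/∂n| = 1000 Pa / 401000 m = 2.49×10⁻³ Pa/m
Geostrophic balance (pressure-gradient force = Coriolis force):
V_g = (1/(fρ)) |∂P/∂n| = 2.49×10⁻³ / (9.76×10⁻⁵ × 0.901) = 28.4 m/s
Converting: 28.4 m/s × 1.944 = 55 knots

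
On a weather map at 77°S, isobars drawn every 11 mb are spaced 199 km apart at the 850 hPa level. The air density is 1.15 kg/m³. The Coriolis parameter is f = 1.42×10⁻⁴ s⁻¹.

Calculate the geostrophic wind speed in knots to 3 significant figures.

Pressure gradient: |∂P/∂n| = 1100 Pa / 199000 m = 5.53×10⁻³ Pa/m
Geostrophic balance (pressure-gradient force = Coriolis force):
V_g = (1/(fρ)) |∂P/∂n| = 5.53×10⁻³ / (1.42×10⁻⁴ × 1.15) = 33.8 m/s
Converting: 33.8 m/s × 1.944 = 65.8 knots

65.8 knots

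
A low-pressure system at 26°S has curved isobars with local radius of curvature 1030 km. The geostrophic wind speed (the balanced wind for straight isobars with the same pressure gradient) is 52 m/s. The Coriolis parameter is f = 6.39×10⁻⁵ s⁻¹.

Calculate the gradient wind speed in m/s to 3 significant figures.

Around a low, centrifugal force acts outward with Coriolis, so pressure-gradient force balances both:
(1/ρ)|∂P/∂n| = fV + V²/R  →  V² + fR·V − fR·V_g = 0
With fR = 6.39×10⁻⁵ × 1030×10³ m = 65.8 m/s:
V = [−fR + √((fR)² + 4 fR V_g)]/2 = [−65.8 + √(65.8² + 4×65.8×52)]/2 = 34.2 m/s
Subgeostrophic (V < V_g = 52 m/s), as expected around a low.

34.2 m/s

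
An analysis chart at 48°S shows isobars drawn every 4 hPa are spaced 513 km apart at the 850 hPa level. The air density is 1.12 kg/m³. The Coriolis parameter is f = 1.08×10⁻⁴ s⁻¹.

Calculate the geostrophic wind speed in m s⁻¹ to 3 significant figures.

Pressure gradient: |∂P/∂n| = 400 Pa / 513000 m = 7.80×10⁻⁴ Pa/m
Geostrophic balance (pressure-gradient force = Coriolis force):
V_g = (1/(fρ)) |∂P/∂n| = 7.80×10⁻⁴ / (1.08×10⁻⁴ × 1.12) = 6.45 m/s

6.45 m s⁻¹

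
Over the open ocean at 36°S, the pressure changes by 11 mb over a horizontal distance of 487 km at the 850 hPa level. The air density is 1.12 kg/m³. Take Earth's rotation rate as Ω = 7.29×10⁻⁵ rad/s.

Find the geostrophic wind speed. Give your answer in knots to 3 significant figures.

Coriolis parameter at 36°S:
f = 2Ω sin φ = 2 × 7.29×10⁻⁵ × sin 36° = 8.57×10⁻⁵ s⁻¹
Pressure gradient: |∂P/∂n| = 1100 Pa / 487000 m = 2.26×10⁻³ Pa/m
Geostrophic balance (pressure-gradient force = Coriolis force):
V_g = (1/(fρ)) |∂P/∂n| = 2.26×10⁻³ / (8.57×10⁻⁵ × 1.12) = 23.5 m/s
Converting: 23.5 m/s × 1.944 = 45.7 knots

45.7 knots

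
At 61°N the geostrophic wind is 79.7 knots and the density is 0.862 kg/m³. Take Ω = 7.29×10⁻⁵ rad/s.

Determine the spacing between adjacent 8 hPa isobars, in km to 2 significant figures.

Coriolis parameter at 61°N:
f = 2Ω sin φ = 2 × 7.29×10⁻⁵ × sin 61° = 1.28×10⁻⁴ s⁻¹
Wind speed in SI: 79.7 knots = 41.0 m/s
Geostrophic balance rearranged: |∂P/∂n| = f ρ V_g
|∂P/∂n| = 1.28×10⁻⁴ × 0.862 × 41.0 = 4.51×10⁻³ Pa/m
Isobar spacing: Δn = ΔP/|∂P/∂n| = 800 Pa / 4.51×10⁻³ Pa/m = 177505 m ≈ 180 km

180 km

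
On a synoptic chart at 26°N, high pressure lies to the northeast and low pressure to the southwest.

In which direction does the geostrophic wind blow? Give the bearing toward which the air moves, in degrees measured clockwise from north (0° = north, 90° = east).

The pressure-gradient force points toward the southwest (bearing 225°).
Geostrophic balance: in the Northern Hemisphere the Coriolis force deflects motion to the right, so the geostrophic wind blows 90° to the right of the pressure-gradient force (low pressure on the left).
Rotating 225° by 90° clockwise gives 315° — the wind blows toward the northwest.

315°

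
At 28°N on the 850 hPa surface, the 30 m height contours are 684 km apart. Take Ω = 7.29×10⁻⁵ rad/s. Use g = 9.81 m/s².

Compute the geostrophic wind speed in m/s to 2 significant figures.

6.3 m/s

Coriolis parameter at 28°N:
f = 2Ω sin φ = 2 × 7.29×10⁻⁵ × sin 28° = 6.84×10⁻⁵ s⁻¹
Height gradient: |∂Z/∂n| = 30 m / 684000 m = 4.39×10⁻⁵
On a pressure surface, geostrophic balance gives V_g = (g/f)|∂Z/∂n|:
V_g = 9.81 × 4.39×10⁻⁵ / 6.84×10⁻⁵ = 6.29 m/s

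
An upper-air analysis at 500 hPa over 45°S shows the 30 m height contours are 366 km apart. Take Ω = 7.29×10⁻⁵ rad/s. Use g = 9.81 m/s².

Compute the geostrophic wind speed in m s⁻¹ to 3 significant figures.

7.80 m s⁻¹

Coriolis parameter at 45°S:
f = 2Ω sin φ = 2 × 7.29×10⁻⁵ × sin 45° = 1.03×10⁻⁴ s⁻¹
Height gradient: |∂Z/∂n| = 30 m / 366000 m = 8.20×10⁻⁵
On a pressure surface, geostrophic balance gives V_g = (g/f)|∂Z/∂n|:
V_g = 9.81 × 8.20×10⁻⁵ / 1.03×10⁻⁴ = 7.80 m/s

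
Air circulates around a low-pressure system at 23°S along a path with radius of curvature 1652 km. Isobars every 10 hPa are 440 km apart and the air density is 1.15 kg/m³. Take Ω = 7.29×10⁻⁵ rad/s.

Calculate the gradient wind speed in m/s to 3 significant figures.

Coriolis parameter at 23°S:
f = 2Ω sin φ = 2 × 7.29×10⁻⁵ × sin 23° = 5.70×10⁻⁵ s⁻¹
Pressure gradient: |∂P/∂n| = 1000 Pa / 440000 m = 2.27×10⁻³ Pa/m
Geostrophic speed: V_g = |∂P/∂n|/(fρ) = 2.27×10⁻³/(5.70×10⁻⁵ × 1.15) = 34.7 m/s
Around a low, centrifugal force acts outward with Coriolis, so pressure-gradient force balances both:
(1/ρ)|∂P/∂n| = fV + V²/R  →  V² + fR·V − fR·V_g = 0
With fR = 5.70×10⁻⁵ × 1652×10³ m = 94.1 m/s:
V = [−fR + √((fR)² + 4 fR V_g)]/2 = [−94.1 + √(94.1² + 4×94.1×34.7)]/2 = 27 m/s
Subgeostrophic (V < V_g = 34.7 m/s), as expected around a low.

27.0 m/s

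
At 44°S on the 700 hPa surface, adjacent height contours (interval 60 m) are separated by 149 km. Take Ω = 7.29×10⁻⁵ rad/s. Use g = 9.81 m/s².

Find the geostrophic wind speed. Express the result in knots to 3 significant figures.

Coriolis parameter at 44°S:
f = 2Ω sin φ = 2 × 7.29×10⁻⁵ × sin 44° = 1.01×10⁻⁴ s⁻¹
Height gradient: |∂Z/∂n| = 60 m / 149000 m = 4.03×10⁻⁴
On a pressure surface, geostrophic balance gives V_g = (g/f)|∂Z/∂n|:
V_g = 9.81 × 4.03×10⁻⁴ / 1.01×10⁻⁴ = 39.0 m/s
Converting: 39.0 m/s × 1.944 = 75.8 knots

75.8 knots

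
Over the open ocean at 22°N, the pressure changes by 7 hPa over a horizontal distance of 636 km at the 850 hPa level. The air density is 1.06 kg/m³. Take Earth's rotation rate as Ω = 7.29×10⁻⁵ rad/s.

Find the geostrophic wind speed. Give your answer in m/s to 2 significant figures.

Coriolis parameter at 22°N:
f = 2Ω sin φ = 2 × 7.29×10⁻⁵ × sin 22° = 5.46×10⁻⁵ s⁻¹
Pressure gradient: |∂P/∂n| = 700 Pa / 636000 m = 1.10×10⁻³ Pa/m
Geostrophic balance (pressure-gradient force = Coriolis force):
V_g = (1/(fρ)) |∂P/∂n| = 1.10×10⁻³ / (5.46×10⁻⁵ × 1.06) = 19.0 m/s

19 m/s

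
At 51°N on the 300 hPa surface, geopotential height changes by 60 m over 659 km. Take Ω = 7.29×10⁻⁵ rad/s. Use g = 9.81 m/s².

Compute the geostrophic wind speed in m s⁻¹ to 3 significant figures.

Coriolis parameter at 51°N:
f = 2Ω sin φ = 2 × 7.29×10⁻⁵ × sin 51° = 1.13×10⁻⁴ s⁻¹
Height gradient: |∂Z/∂n| = 60 m / 659000 m = 9.10×10⁻⁵
On a pressure surface, geostrophic balance gives V_g = (g/f)|∂Z/∂n|:
V_g = 9.81 × 9.10×10⁻⁵ / 1.13×10⁻⁴ = 7.88 m/s

7.88 m s⁻¹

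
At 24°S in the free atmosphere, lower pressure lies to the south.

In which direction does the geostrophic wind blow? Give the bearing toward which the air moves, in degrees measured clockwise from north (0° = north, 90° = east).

The pressure-gradient force points toward the south (bearing 180°).
Geostrophic balance: in the Southern Hemisphere the Coriolis force deflects motion to the left, so the geostrophic wind blows 90° to the left of the pressure-gradient force (low pressure on the right).
Rotating 180° by 90° counterclockwise gives 090° — the wind blows toward the east.

090°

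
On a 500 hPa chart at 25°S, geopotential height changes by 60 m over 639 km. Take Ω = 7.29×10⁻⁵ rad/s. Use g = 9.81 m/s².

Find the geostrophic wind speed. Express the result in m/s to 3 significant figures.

Coriolis parameter at 25°S:
f = 2Ω sin φ = 2 × 7.29×10⁻⁵ × sin 25° = 6.16×10⁻⁵ s⁻¹
Height gradient: |∂Z/∂n| = 60 m / 639000 m = 9.39×10⁻⁵
On a pressure surface, geostrophic balance gives V_g = (g/f)|∂Z/∂n|:
V_g = 9.81 × 9.39×10⁻⁵ / 6.16×10⁻⁵ = 14.9 m/s

14.9 m/s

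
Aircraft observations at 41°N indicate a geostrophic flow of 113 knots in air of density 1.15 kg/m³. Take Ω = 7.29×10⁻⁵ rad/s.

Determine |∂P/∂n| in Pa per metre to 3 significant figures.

Coriolis parameter at 41°N:
f = 2Ω sin φ = 2 × 7.29×10⁻⁵ × sin 41° = 9.57×10⁻⁵ s⁻¹
Wind speed in SI: 113 knots = 58.1 m/s
Geostrophic balance rearranged: |∂P/∂n| = f ρ V_g
|∂P/∂n| = 9.57×10⁻⁵ × 1.15 × 58.1 = 6.39×10⁻³ Pa/m

6.39×10⁻³ Pa/m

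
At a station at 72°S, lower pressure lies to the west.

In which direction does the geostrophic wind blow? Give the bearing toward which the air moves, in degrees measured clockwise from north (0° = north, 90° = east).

The pressure-gradient force points toward the west (bearing 270°).
Geostrophic balance: in the Southern Hemisphere the Coriolis force deflects motion to the left, so the geostrophic wind blows 90° to the left of the pressure-gradient force (low pressure on the right).
Rotating 270° by 90° counterclockwise gives 180° — the wind blows toward the south.

180°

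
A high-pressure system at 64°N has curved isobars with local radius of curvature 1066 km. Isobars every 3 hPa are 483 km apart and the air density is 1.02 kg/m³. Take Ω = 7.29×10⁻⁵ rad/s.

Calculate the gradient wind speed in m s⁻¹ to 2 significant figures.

Coriolis parameter at 64°N:
f = 2Ω sin φ = 2 × 7.29×10⁻⁵ × sin 64° = 1.31×10⁻⁴ s⁻¹
Pressure gradient: |∂P/∂n| = 300 Pa / 483000 m = 6.21×10⁻⁴ Pa/m
Geostrophic speed: V_g = |∂P/∂n|/(fρ) = 6.21×10⁻⁴/(1.31×10⁻⁴ × 1.02) = 4.65 m/s
Around a high, pressure-gradient force acts outward with centrifugal, so Coriolis balances both:
fV = (1/ρ)|∂P/∂n| + V²/R  →  V² − fR·V + fR·V_g = 0
With fR = 1.31×10⁻⁴ × 1066×10³ m = 140 m/s:
V = [fR − √((fR)² − 4 fR V_g)]/2 = [140 − √(140² − 4×140×4.65)]/2 = 4.81 m/s
Supergeostrophic (V > V_g = 4.65 m/s), as expected around a high.

4.8 m s⁻¹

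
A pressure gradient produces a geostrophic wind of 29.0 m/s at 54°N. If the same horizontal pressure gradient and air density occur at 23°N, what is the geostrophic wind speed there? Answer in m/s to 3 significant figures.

60.0 m/s

With the same pressure gradient and density, V_g ∝ 1/f ∝ 1/sin φ.
V₂ = V₁ · sin φ₁ / sin φ₂ = 29.0 × sin 54° / sin 23°
V₂ = 29.0 × 0.8090/0.3907 = 60.0 m/s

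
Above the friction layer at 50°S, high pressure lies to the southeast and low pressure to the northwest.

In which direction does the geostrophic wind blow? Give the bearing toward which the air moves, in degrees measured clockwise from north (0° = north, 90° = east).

The pressure-gradient force points toward the northwest (bearing 315°).
Geostrophic balance: in the Southern Hemisphere the Coriolis force deflects motion to the left, so the geostrophic wind blows 90° to the left of the pressure-gradient force (low pressure on the right).
Rotating 315° by 90° counterclockwise gives 225° — the wind blows toward the southwest.

225°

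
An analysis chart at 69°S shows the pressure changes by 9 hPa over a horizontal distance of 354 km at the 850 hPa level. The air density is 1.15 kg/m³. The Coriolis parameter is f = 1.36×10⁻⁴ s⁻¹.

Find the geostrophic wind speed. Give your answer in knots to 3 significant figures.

Pressure gradient: |∂P/∂n| = 900 Pa / 354000 m = 2.54×10⁻³ Pa/m
Geostrophic balance (pressure-gradient force = Coriolis force):
V_g = (1/(fρ)) |∂P/∂n| = 2.54×10⁻³ / (1.36×10⁻⁴ × 1.15) = 16.3 m/s
Converting: 16.3 m/s × 1.944 = 31.6 knots

31.6 knots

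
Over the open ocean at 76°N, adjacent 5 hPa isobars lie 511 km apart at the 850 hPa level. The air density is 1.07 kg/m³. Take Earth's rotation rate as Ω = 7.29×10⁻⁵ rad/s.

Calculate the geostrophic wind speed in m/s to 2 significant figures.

Coriolis parameter at 76°N:
f = 2Ω sin φ = 2 × 7.29×10⁻⁵ × sin 76° = 1.41×10⁻⁴ s⁻¹
Pressure gradient: |∂P/∂n| = 500 Pa / 511000 m = 9.78×10⁻⁴ Pa/m
Geostrophic balance (pressure-gradient force = Coriolis force):
V_g = (1/(fρ)) |∂P/∂n| = 9.78×10⁻⁴ / (1.41×10⁻⁴ × 1.07) = 6.46 m/s

6.5 m/s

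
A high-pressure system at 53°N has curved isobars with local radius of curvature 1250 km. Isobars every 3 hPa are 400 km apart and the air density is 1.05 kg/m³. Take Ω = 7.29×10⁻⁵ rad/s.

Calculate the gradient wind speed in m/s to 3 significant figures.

Coriolis parameter at 53°N:
f = 2Ω sin φ = 2 × 7.29×10⁻⁵ × sin 53° = 1.16×10⁻⁴ s⁻¹
Pressure gradient: |∂P/∂n| = 300 Pa / 400000 m = 7.50×10⁻⁴ Pa/m
Geostrophic speed: V_g = |∂P/∂n|/(fρ) = 7.50×10⁻⁴/(1.16×10⁻⁴ × 1.05) = 6.13 m/s
Around a high, pressure-gradient force acts outward with centrifugal, so Coriolis balances both:
fV = (1/ρ)|∂P/∂n| + V²/R  →  V² − fR·V + fR·V_g = 0
With fR = 1.16×10⁻⁴ × 1250×10³ m = 146 m/s:
V = [fR − √((fR)² − 4 fR V_g)]/2 = [146 − √(146² − 4×146×6.13)]/2 = 6.42 m/s
Supergeostrophic (V > V_g = 6.13 m/s), as expected around a high.

6.42 m/s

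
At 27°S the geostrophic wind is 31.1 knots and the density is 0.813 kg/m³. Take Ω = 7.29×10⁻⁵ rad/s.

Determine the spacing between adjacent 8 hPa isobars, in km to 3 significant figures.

Coriolis parameter at 27°S:
f = 2Ω sin φ = 2 × 7.29×10⁻⁵ × sin 27° = 6.62×10⁻⁵ s⁻¹
Wind speed in SI: 31.1 knots = 16.0 m/s
Geostrophic balance rearranged: |∂P/∂n| = f ρ V_g
|∂P/∂n| = 6.62×10⁻⁵ × 0.813 × 16.0 = 8.61×10⁻⁴ Pa/m
Isobar spacing: Δn = ΔP/|∂P/∂n| = 800 Pa / 8.61×10⁻⁴ Pa/m = 929173 m ≈ 929 km

929 km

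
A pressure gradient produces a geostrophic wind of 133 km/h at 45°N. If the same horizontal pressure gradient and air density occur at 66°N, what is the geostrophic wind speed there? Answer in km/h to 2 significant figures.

100 km/h

With the same pressure gradient and density, V_g ∝ 1/f ∝ 1/sin φ.
V₂ = V₁ · sin φ₁ / sin φ₂ = 133 × sin 45° / sin 66°
V₂ = 133 × 0.7071/0.9135 = 100 km/h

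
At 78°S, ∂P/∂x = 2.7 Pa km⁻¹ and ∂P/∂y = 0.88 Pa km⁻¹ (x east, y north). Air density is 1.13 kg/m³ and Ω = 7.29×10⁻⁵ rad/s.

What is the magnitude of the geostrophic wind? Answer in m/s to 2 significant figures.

18 m/s

Coriolis parameter at 78°S:
f = 2Ω sin φ = 2 × 7.29×10⁻⁵ × sin 78° = 1.43×10⁻⁴ s⁻¹
In the Southern Hemisphere f is negative: f = −1.43×10⁻⁴ s⁻¹.
Component geostrophic relations (x east, y north):
u_g = −(1/(fρ)) ∂P/∂y,  v_g = (1/(fρ)) ∂P/∂x
u_g = −(0.88×10⁻³)/(−1.43×10⁻⁴ × 1.13) = 5.46 m/s;  v_g = (2.7×10⁻³)/(−1.43×10⁻⁴ × 1.13) = −16.8 m/s
|V_g| = √(u_g² + v_g²) = 17.6 m/s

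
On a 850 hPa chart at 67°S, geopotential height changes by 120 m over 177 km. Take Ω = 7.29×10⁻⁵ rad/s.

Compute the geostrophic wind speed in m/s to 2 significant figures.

Coriolis parameter at 67°S:
f = 2Ω sin φ = 2 × 7.29×10⁻⁵ × sin 67° = 1.34×10⁻⁴ s⁻¹
Height gradient: |∂Z/∂n| = 120 m / 177000 m = 6.78×10⁻⁴
On a pressure surface, geostrophic balance gives V_g = (g/f)|∂Z/∂n|:
V_g = 9.81 × 6.78×10⁻⁴ / 1.34×10⁻⁴ = 49.6 m/s

50 m/s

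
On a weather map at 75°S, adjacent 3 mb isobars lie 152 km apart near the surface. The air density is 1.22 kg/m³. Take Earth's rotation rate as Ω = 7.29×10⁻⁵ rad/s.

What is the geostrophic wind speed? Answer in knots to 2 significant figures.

Coriolis parameter at 75°S:
f = 2Ω sin φ = 2 × 7.29×10⁻⁵ × sin 75° = 1.41×10⁻⁴ s⁻¹
Pressure gradient: |∂P/∂n| = 300 Pa / 152000 m = 1.97×10⁻³ Pa/m
Geostrophic balance (pressure-gradient force = Coriolis force):
V_g = (1/(fρ)) |∂P/∂n| = 1.97×10⁻³ / (1.41×10⁻⁴ × 1.22) = 11.5 m/s
Converting: 11.5 m/s × 1.944 = 22 knots

22 knots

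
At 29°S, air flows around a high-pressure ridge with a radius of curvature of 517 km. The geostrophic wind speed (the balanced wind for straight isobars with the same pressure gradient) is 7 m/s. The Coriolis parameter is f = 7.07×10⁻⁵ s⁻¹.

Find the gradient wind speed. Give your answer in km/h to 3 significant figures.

Around a high, pressure-gradient force acts outward with centrifugal, so Coriolis balances both:
fV = (1/ρ)|∂P/∂n| + V²/R  →  V² − fR·V + fR·V_g = 0
With fR = 7.07×10⁻⁵ × 517×10³ m = 36.6 m/s:
V = [fR − √((fR)² − 4 fR V_g)]/2 = [36.6 − √(36.6² − 4×36.6×7)]/2 = 9.44 m/s
Supergeostrophic (V > V_g = 7 m/s), as expected around a high.
Converting: 9.44 m/s × 3.6 = 34.0 km/h

34.0 km/h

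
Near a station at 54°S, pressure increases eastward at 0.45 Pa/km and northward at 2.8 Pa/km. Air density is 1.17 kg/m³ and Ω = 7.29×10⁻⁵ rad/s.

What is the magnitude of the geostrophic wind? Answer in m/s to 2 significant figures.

Coriolis parameter at 54°S:
f = 2Ω sin φ = 2 × 7.29×10⁻⁵ × sin 54° = 1.18×10⁻⁴ s⁻¹
In the Southern Hemisphere f is negative: f = −1.18×10⁻⁴ s⁻¹.
Component geostrophic relations (x east, y north):
u_g = −(1/(fρ)) ∂P/∂y,  v_g = (1/(fρ)) ∂P/∂x
u_g = −(2.8×10⁻³)/(−1.18×10⁻⁴ × 1.17) = 20.3 m/s;  v_g = (0.45×10⁻³)/(−1.18×10⁻⁴ × 1.17) = −3.26 m/s
|V_g| = √(u_g² + v_g²) = 20.5 m/s

21 m/s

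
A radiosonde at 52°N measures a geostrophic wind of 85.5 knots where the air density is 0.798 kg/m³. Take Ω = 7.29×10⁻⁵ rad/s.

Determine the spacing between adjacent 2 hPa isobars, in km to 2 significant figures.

Coriolis parameter at 52°N:
f = 2Ω sin φ = 2 × 7.29×10⁻⁵ × sin 52° = 1.15×10⁻⁴ s⁻¹
Wind speed in SI: 85.5 knots = 44.0 m/s
Geostrophic balance rearranged: |∂P/∂n| = f ρ V_g
|∂P/∂n| = 1.15×10⁻⁴ × 0.798 × 44.0 = 4.03×10⁻³ Pa/m
Isobar spacing: Δn = ΔP/|∂P/∂n| = 200 Pa / 4.03×10⁻³ Pa/m = 49594 m ≈ 50 km

50 km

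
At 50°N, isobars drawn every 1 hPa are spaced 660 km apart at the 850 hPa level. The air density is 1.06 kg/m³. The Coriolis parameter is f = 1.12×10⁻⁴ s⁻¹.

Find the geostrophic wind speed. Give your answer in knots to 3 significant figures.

Pressure gradient: |∂P/∂n| = 100 Pa / 660000 m = 1.52×10⁻⁴ Pa/m
Geostrophic balance (pressure-gradient force = Coriolis force):
V_g = (1/(fρ)) |∂P/∂n| = 1.52×10⁻⁴ / (1.12×10⁻⁴ × 1.06) = 1.28 m/s
Converting: 1.28 m/s × 1.944 = 2.48 knots

2.48 knots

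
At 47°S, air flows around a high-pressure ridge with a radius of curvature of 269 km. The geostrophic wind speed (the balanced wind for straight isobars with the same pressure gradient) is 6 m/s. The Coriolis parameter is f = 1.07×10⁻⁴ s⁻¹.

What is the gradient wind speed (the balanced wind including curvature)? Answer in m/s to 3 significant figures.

8.52 m/s

Around a high, pressure-gradient force acts outward with centrifugal, so Coriolis balances both:
fV = (1/ρ)|∂P/∂n| + V²/R  →  V² − fR·V + fR·V_g = 0
With fR = 1.07×10⁻⁴ × 269×10³ m = 28.8 m/s:
V = [fR − √((fR)² − 4 fR V_g)]/2 = [28.8 − √(28.8² − 4×28.8×6)]/2 = 8.52 m/s
Supergeostrophic (V > V_g = 6 m/s), as expected around a high.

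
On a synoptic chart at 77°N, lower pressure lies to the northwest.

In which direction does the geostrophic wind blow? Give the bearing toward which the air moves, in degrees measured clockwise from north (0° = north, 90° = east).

The pressure-gradient force points toward the northwest (bearing 315°).
Geostrophic balance: in the Northern Hemisphere the Coriolis force deflects motion to the right, so the geostrophic wind blows 90° to the right of the pressure-gradient force (low pressure on the left).
Rotating 315° by 90° clockwise gives 045° — the wind blows toward the northeast.

045°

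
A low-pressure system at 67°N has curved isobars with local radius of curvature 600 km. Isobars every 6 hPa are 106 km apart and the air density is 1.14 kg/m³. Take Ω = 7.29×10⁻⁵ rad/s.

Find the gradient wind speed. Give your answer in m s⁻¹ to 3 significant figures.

Coriolis parameter at 67°N:
f = 2Ω sin φ = 2 × 7.29×10⁻⁵ × sin 67° = 1.34×10⁻⁴ s⁻¹
Pressure gradient: |∂P/∂n| = 600 Pa / 106000 m = 5.66×10⁻³ Pa/m
Geostrophic speed: V_g = |∂P/∂n|/(fρ) = 5.66×10⁻³/(1.34×10⁻⁴ × 1.14) = 37.0 m/s
Around a low, centrifugal force acts outward with Coriolis, so pressure-gradient force balances both:
(1/ρ)|∂P/∂n| = fV + V²/R  →  V² + fR·V − fR·V_g = 0
With fR = 1.34×10⁻⁴ × 600×10³ m = 80.5 m/s:
V = [−fR + √((fR)² + 4 fR V_g)]/2 = [−80.5 + √(80.5² + 4×80.5×37)]/2 = 27.6 m/s
Subgeostrophic (V < V_g = 37 m/s), as expected around a low.

27.6 m s⁻¹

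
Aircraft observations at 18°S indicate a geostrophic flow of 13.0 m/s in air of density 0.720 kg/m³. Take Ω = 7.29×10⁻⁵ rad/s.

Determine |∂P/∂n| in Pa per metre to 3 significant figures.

Coriolis parameter at 18°S:
f = 2Ω sin φ = 2 × 7.29×10⁻⁵ × sin 18° = 4.51×10⁻⁵ s⁻¹
Geostrophic balance rearranged: |∂P/∂n| = f ρ V_g
|∂P/∂n| = 4.51×10⁻⁵ × 0.720 × 13.0 = 4.22×10⁻⁴ Pa/m

4.22×10⁻⁴ Pa/m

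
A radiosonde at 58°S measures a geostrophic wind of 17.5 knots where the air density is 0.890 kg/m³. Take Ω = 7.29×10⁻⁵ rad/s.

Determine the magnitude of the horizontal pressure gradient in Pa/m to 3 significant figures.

9.91×10⁻⁴ Pa/m

Coriolis parameter at 58°S:
f = 2Ω sin φ = 2 × 7.29×10⁻⁵ × sin 58° = 1.24×10⁻⁴ s⁻¹
Wind speed in SI: 17.5 knots = 9.00 m/s
Geostrophic balance rearranged: |∂P/∂n| = f ρ V_g
|∂P/∂n| = 1.24×10⁻⁴ × 0.890 × 9.00 = 9.91×10⁻⁴ Pa/m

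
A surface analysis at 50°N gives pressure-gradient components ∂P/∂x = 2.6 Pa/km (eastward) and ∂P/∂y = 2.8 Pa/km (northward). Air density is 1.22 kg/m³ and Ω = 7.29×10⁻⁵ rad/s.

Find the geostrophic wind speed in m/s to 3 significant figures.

28.0 m/s

Coriolis parameter at 50°N:
f = 2Ω sin φ = 2 × 7.29×10⁻⁵ × sin 50° = 1.12×10⁻⁴ s⁻¹
Component geostrophic relations (x east, y north):
u_g = −(1/(fρ)) ∂P/∂y,  v_g = (1/(fρ)) ∂P/∂x
u_g = −(2.8×10⁻³)/(1.12×10⁻⁴ × 1.22) = −20.5 m/s;  v_g = (2.6×10⁻³)/(1.12×10⁻⁴ × 1.22) = 19.1 m/s
|V_g| = √(u_g² + v_g²) = 28.0 m/s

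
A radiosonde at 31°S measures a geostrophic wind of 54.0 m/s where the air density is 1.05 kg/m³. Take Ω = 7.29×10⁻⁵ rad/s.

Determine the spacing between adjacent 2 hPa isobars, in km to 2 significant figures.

47 km

Coriolis parameter at 31°S:
f = 2Ω sin φ = 2 × 7.29×10⁻⁵ × sin 31° = 7.51×10⁻⁵ s⁻¹
Geostrophic balance rearranged: |∂P/∂n| = f ρ V_g
|∂P/∂n| = 7.51×10⁻⁵ × 1.05 × 54.0 = 4.26×10⁻³ Pa/m
Isobar spacing: Δn = ΔP/|∂P/∂n| = 200 Pa / 4.26×10⁻³ Pa/m = 46973 m ≈ 47 km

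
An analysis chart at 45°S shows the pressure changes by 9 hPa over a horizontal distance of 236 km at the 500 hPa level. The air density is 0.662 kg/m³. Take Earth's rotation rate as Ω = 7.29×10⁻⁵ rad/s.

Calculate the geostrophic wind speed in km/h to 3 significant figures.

Coriolis parameter at 45°S:
f = 2Ω sin φ = 2 × 7.29×10⁻⁵ × sin 45° = 1.03×10⁻⁴ s⁻¹
Pressure gradient: |∂P/∂n| = 900 Pa / 236000 m = 3.81×10⁻³ Pa/m
Geostrophic balance (pressure-gradient force = Coriolis force):
V_g = (1/(fρ)) |∂P/∂n| = 3.81×10⁻³ / (1.03×10⁻⁴ × 0.662) = 55.9 m/s
Converting: 55.9 m/s × 3.6 = 201 km/h

201 km/h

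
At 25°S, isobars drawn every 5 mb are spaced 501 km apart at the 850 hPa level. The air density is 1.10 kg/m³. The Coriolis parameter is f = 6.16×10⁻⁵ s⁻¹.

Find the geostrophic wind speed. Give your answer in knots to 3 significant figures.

28.6 knots

Pressure gradient: |∂P/∂n| = 500 Pa / 501000 m = 9.98×10⁻⁴ Pa/m
Geostrophic balance (pressure-gradient force = Coriolis force):
V_g = (1/(fρ)) |∂P/∂n| = 9.98×10⁻⁴ / (6.16×10⁻⁵ × 1.10) = 14.7 m/s
Converting: 14.7 m/s × 1.944 = 28.6 knots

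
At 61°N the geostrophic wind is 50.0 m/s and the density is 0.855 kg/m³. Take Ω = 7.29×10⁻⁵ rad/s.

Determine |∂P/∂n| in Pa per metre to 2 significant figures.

5.5×10⁻³ Pa/m

Coriolis parameter at 61°N:
f = 2Ω sin φ = 2 × 7.29×10⁻⁵ × sin 61° = 1.28×10⁻⁴ s⁻¹
Geostrophic balance rearranged: |∂P/∂n| = f ρ V_g
|∂P/∂n| = 1.28×10⁻⁴ × 0.855 × 50.0 = 5.45×10⁻³ Pa/m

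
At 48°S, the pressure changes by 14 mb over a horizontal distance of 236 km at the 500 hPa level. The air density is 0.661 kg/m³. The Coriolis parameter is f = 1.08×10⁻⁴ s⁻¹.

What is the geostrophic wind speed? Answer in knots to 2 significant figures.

160 knots

Pressure gradient: |∂P/∂n| = 1400 Pa / 236000 m = 5.93×10⁻³ Pa/m
Geostrophic balance (pressure-gradient force = Coriolis force):
V_g = (1/(fρ)) |∂P/∂n| = 5.93×10⁻³ / (1.08×10⁻⁴ × 0.661) = 83.1 m/s
Converting: 83.1 m/s × 1.944 = 160 knots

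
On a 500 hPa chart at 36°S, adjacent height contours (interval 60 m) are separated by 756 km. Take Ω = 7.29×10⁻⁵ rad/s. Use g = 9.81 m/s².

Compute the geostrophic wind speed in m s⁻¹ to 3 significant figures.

Coriolis parameter at 36°S:
f = 2Ω sin φ = 2 × 7.29×10⁻⁵ × sin 36° = 8.57×10⁻⁵ s⁻¹
Height gradient: |∂Z/∂n| = 60 m / 756000 m = 7.94×10⁻⁵
On a pressure surface, geostrophic balance gives V_g = (g/f)|∂Z/∂n|:
V_g = 9.81 × 7.94×10⁻⁵ / 8.57×10⁻⁵ = 9.08 m/s

9.08 m s⁻¹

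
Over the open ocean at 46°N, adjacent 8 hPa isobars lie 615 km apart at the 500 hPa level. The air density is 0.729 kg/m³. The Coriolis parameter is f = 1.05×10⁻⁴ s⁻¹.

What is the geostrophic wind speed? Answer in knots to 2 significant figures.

Pressure gradient: |∂P/∂n| = 800 Pa / 615000 m = 1.30×10⁻³ Pa/m
Geostrophic balance (pressure-gradient force = Coriolis force):
V_g = (1/(fρ)) |∂P/∂n| = 1.30×10⁻³ / (1.05×10⁻⁴ × 0.729) = 17.0 m/s
Converting: 17.0 m/s × 1.944 = 33 knots

33 knots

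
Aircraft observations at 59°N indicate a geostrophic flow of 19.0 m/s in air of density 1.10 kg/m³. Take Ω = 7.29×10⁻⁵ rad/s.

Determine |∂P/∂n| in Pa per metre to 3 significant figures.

Coriolis parameter at 59°N:
f = 2Ω sin φ = 2 × 7.29×10⁻⁵ × sin 59° = 1.25×10⁻⁴ s⁻¹
Geostrophic balance rearranged: |∂P/∂n| = f ρ V_g
|∂P/∂n| = 1.25×10⁻⁴ × 1.10 × 19.0 = 2.61×10⁻³ Pa/m

2.61×10⁻³ Pa/m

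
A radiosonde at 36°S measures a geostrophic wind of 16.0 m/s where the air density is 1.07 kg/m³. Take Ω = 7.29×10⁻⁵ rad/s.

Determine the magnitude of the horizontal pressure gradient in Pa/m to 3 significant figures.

1.47×10⁻³ Pa/m

Coriolis parameter at 36°S:
f = 2Ω sin φ = 2 × 7.29×10⁻⁵ × sin 36° = 8.57×10⁻⁵ s⁻¹
Geostrophic balance rearranged: |∂P/∂n| = f ρ V_g
|∂P/∂n| = 8.57×10⁻⁵ × 1.07 × 16.0 = 1.47×10⁻³ Pa/m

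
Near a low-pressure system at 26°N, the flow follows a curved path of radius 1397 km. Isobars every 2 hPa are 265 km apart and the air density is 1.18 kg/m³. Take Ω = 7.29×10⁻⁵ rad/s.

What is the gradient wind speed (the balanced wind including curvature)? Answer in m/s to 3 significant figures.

9.08 m/s

Coriolis parameter at 26°N:
f = 2Ω sin φ = 2 × 7.29×10⁻⁵ × sin 26° = 6.39×10⁻⁵ s⁻¹
Pressure gradient: |∂P/∂n| = 200 Pa / 265000 m = 7.55×10⁻⁴ Pa/m
Geostrophic speed: V_g = |∂P/∂n|/(fρ) = 7.55×10⁻⁴/(6.39×10⁻⁵ × 1.18) = 10.0 m/s
Around a low, centrifugal force acts outward with Coriolis, so pressure-gradient force balances both:
(1/ρ)|∂P/∂n| = fV + V²/R  →  V² + fR·V − fR·V_g = 0
With fR = 6.39×10⁻⁵ × 1397×10³ m = 89.3 m/s:
V = [−fR + √((fR)² + 4 fR V_g)]/2 = [−89.3 + √(89.3² + 4×89.3×10)]/2 = 9.08 m/s
Subgeostrophic (V < V_g = 10 m/s), as expected around a low.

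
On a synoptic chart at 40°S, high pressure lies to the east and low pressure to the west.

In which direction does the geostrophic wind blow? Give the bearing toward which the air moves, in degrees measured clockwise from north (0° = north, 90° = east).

The pressure-gradient force points toward the west (bearing 270°).
Geostrophic balance: in the Southern Hemisphere the Coriolis force deflects motion to the left, so the geostrophic wind blows 90° to the left of the pressure-gradient force (low pressure on the right).
Rotating 270° by 90° counterclockwise gives 180° — the wind blows toward the south.

180°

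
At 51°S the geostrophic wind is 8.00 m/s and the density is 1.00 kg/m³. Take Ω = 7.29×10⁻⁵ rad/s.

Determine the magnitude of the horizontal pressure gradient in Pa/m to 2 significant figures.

Coriolis parameter at 51°S:
f = 2Ω sin φ = 2 × 7.29×10⁻⁵ × sin 51° = 1.13×10⁻⁴ s⁻¹
Geostrophic balance rearranged: |∂P/∂n| = f ρ V_g
|∂P/∂n| = 1.13×10⁻⁴ × 1.00 × 8.00 = 9.06×10⁻⁴ Pa/m

9.1×10⁻⁴ Pa/m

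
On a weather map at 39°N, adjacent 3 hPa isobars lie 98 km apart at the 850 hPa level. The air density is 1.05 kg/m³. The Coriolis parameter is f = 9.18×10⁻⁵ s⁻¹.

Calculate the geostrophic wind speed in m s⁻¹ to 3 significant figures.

31.8 m s⁻¹

Pressure gradient: |∂P/∂n| = 300 Pa / 98000 m = 3.06×10⁻³ Pa/m
Geostrophic balance (pressure-gradient force = Coriolis force):
V_g = (1/(fρ)) |∂P/∂n| = 3.06×10⁻³ / (9.18×10⁻⁵ × 1.05) = 31.8 m/s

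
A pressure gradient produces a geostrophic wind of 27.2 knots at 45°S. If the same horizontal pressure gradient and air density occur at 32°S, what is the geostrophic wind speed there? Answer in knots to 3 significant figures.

36.3 knots

With the same pressure gradient and density, V_g ∝ 1/f ∝ 1/sin φ.
V₂ = V₁ · sin φ₁ / sin φ₂ = 27.2 × sin 45° / sin 32°
V₂ = 27.2 × 0.7071/0.5299 = 36.3 knots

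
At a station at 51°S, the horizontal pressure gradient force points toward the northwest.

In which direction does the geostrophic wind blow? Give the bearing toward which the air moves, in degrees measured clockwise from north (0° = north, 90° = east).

225°

The pressure-gradient force points toward the northwest (bearing 315°).
Geostrophic balance: in the Southern Hemisphere the Coriolis force deflects motion to the left, so the geostrophic wind blows 90° to the left of the pressure-gradient force (low pressure on the right).
Rotating 315° by 90° counterclockwise gives 225° — the wind blows toward the southwest.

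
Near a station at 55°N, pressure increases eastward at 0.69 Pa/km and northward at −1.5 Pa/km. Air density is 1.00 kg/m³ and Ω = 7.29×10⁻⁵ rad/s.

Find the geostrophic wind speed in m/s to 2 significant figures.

14 m/s

Coriolis parameter at 55°N:
f = 2Ω sin φ = 2 × 7.29×10⁻⁵ × sin 55° = 1.19×10⁻⁴ s⁻¹
Component geostrophic relations (x east, y north):
u_g = −(1/(fρ)) ∂P/∂y,  v_g = (1/(fρ)) ∂P/∂x
u_g = −(−1.5×10⁻³)/(1.19×10⁻⁴ × 1.00) = 12.6 m/s;  v_g = (0.69×10⁻³)/(1.19×10⁻⁴ × 1.00) = 5.78 m/s
|V_g| = √(u_g² + v_g²) = 13.8 m/s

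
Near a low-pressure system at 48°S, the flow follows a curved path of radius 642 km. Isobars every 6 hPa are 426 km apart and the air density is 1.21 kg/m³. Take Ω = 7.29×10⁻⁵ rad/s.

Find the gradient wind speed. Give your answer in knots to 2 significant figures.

18 knots

Coriolis parameter at 48°S:
f = 2Ω sin φ = 2 × 7.29×10⁻⁵ × sin 48° = 1.08×10⁻⁴ s⁻¹
Pressure gradient: |∂P/∂n| = 600 Pa / 426000 m = 1.41×10⁻³ Pa/m
Geostrophic speed: V_g = |∂P/∂n|/(fρ) = 1.41×10⁻³/(1.08×10⁻⁴ × 1.21) = 10.7 m/s
Around a low, centrifugal force acts outward with Coriolis, so pressure-gradient force balances both:
(1/ρ)|∂P/∂n| = fV + V²/R  →  V² + fR·V − fR·V_g = 0
With fR = 1.08×10⁻⁴ × 642×10³ m = 69.6 m/s:
V = [−fR + √((fR)² + 4 fR V_g)]/2 = [−69.6 + √(69.6² + 4×69.6×10.7)]/2 = 9.46 m/s
Subgeostrophic (V < V_g = 10.7 m/s), as expected around a low.
Converting: 9.46 m/s × 1.944 = 18 knots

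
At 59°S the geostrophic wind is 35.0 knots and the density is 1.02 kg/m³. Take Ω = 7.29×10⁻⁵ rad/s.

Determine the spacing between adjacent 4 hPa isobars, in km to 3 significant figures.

174 km

Coriolis parameter at 59°S:
f = 2Ω sin φ = 2 × 7.29×10⁻⁵ × sin 59° = 1.25×10⁻⁴ s⁻¹
Wind speed in SI: 35.0 knots = 18.0 m/s
Geostrophic balance rearranged: |∂P/∂n| = f ρ V_g
|∂P/∂n| = 1.25×10⁻⁴ × 1.02 × 18.0 = 2.30×10⁻³ Pa/m
Isobar spacing: Δn = ΔP/|∂P/∂n| = 400 Pa / 2.30×10⁻³ Pa/m = 174273 m ≈ 174 km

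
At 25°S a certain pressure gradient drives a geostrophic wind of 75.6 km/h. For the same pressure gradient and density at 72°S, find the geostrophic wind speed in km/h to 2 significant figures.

34 km/h

With the same pressure gradient and density, V_g ∝ 1/f ∝ 1/sin φ.
V₂ = V₁ · sin φ₁ / sin φ₂ = 75.6 × sin 25° / sin 72°
V₂ = 75.6 × 0.4226/0.9511 = 34 km/h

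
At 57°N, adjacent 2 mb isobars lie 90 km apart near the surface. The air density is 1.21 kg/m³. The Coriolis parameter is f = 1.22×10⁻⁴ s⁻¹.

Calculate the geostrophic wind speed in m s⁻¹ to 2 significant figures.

Pressure gradient: |∂P/∂n| = 200 Pa / 90000 m = 2.22×10⁻³ Pa/m
Geostrophic balance (pressure-gradient force = Coriolis force):
V_g = (1/(fρ)) |∂P/∂n| = 2.22×10⁻³ / (1.22×10⁻⁴ × 1.21) = 15.1 m/s

15 m s⁻¹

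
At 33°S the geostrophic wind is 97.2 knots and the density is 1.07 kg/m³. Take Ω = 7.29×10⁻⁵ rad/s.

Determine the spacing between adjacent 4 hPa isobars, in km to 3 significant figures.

Coriolis parameter at 33°S:
f = 2Ω sin φ = 2 × 7.29×10⁻⁵ × sin 33° = 7.94×10⁻⁵ s⁻¹
Wind speed in SI: 97.2 knots = 50.0 m/s
Geostrophic balance rearranged: |∂P/∂n| = f ρ V_g
|∂P/∂n| = 7.94×10⁻⁵ × 1.07 × 50.0 = 4.25×10⁻³ Pa/m
Isobar spacing: Δn = ΔP/|∂P/∂n| = 400 Pa / 4.25×10⁻³ Pa/m = 94147 m ≈ 94.1 km

94.1 km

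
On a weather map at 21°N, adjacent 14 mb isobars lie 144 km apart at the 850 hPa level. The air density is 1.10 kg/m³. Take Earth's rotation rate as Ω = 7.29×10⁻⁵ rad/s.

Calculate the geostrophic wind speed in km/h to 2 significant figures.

610 km/h

Coriolis parameter at 21°N:
f = 2Ω sin φ = 2 × 7.29×10⁻⁵ × sin 21° = 5.23×10⁻⁵ s⁻¹
Pressure gradient: |∂P/∂n| = 1400 Pa / 144000 m = 9.72×10⁻³ Pa/m
Geostrophic balance (pressure-gradient force = Coriolis force):
V_g = (1/(fρ)) |∂P/∂n| = 9.72×10⁻³ / (5.23×10⁻⁵ × 1.10) = 169 m/s
Converting: 169 m/s × 3.6 = 610 km/h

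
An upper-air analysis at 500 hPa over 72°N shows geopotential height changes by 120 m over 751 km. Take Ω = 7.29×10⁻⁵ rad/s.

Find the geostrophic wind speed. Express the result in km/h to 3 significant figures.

Coriolis parameter at 72°N:
f = 2Ω sin φ = 2 × 7.29×10⁻⁵ × sin 72° = 1.39×10⁻⁴ s⁻¹
Height gradient: |∂Z/∂n| = 120 m / 751000 m = 1.60×10⁻⁴
On a pressure surface, geostrophic balance gives V_g = (g/f)|∂Z/∂n|:
V_g = 9.81 × 1.60×10⁻⁴ / 1.39×10⁻⁴ = 11.3 m/s
Converting: 11.3 m/s × 3.6 = 40.7 km/h

40.7 km/h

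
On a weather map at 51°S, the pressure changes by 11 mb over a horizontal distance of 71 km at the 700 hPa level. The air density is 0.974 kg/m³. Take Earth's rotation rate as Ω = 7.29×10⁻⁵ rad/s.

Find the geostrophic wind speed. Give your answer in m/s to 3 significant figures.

140 m/s

Coriolis parameter at 51°S:
f = 2Ω sin φ = 2 × 7.29×10⁻⁵ × sin 51° = 1.13×10⁻⁴ s⁻¹
Pressure gradient: |∂P/∂n| = 1100 Pa / 71000 m = 1.55×10⁻² Pa/m
Geostrophic balance (pressure-gradient force = Coriolis force):
V_g = (1/(fρ)) |∂P/∂n| = 1.55×10⁻² / (1.13×10⁻⁴ × 0.974) = 140 m/s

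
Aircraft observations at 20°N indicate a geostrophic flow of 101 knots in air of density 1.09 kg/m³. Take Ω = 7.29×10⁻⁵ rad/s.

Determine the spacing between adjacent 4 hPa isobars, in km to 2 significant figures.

140 km

Coriolis parameter at 20°N:
f = 2Ω sin φ = 2 × 7.29×10⁻⁵ × sin 20° = 4.99×10⁻⁵ s⁻¹
Wind speed in SI: 101 knots = 52.0 m/s
Geostrophic balance rearranged: |∂P/∂n| = f ρ V_g
|∂P/∂n| = 4.99×10⁻⁵ × 1.09 × 52.0 = 2.82×10⁻³ Pa/m
Isobar spacing: Δn = ΔP/|∂P/∂n| = 400 Pa / 2.82×10⁻³ Pa/m = 141633 m ≈ 140 km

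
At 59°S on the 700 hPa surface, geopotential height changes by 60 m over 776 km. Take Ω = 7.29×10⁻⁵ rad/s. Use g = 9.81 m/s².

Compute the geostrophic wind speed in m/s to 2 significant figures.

6.1 m/s

Coriolis parameter at 59°S:
f = 2Ω sin φ = 2 × 7.29×10⁻⁵ × sin 59° = 1.25×10⁻⁴ s⁻¹
Height gradient: |∂Z/∂n| = 60 m / 776000 m = 7.73×10⁻⁵
On a pressure surface, geostrophic balance gives V_g = (g/f)|∂Z/∂n|:
V_g = 9.81 × 7.73×10⁻⁵ / 1.25×10⁻⁴ = 6.07 m/s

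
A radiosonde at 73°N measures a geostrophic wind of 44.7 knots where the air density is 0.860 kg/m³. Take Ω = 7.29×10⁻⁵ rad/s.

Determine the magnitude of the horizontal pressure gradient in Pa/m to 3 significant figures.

2.76×10⁻³ Pa/m

Coriolis parameter at 73°N:
f = 2Ω sin φ = 2 × 7.29×10⁻⁵ × sin 73° = 1.39×10⁻⁴ s⁻¹
Wind speed in SI: 44.7 knots = 23.0 m/s
Geostrophic balance rearranged: |∂P/∂n| = f ρ V_g
|∂P/∂n| = 1.39×10⁻⁴ × 0.860 × 23.0 = 2.76×10⁻³ Pa/m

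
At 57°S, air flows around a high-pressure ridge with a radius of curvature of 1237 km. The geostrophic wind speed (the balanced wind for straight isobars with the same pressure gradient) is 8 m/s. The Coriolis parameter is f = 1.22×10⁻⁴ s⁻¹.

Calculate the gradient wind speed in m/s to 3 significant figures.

Around a high, pressure-gradient force acts outward with centrifugal, so Coriolis balances both:
fV = (1/ρ)|∂P/∂n| + V²/R  →  V² − fR·V + fR·V_g = 0
With fR = 1.22×10⁻⁴ × 1237×10³ m = 151 m/s:
V = [fR − √((fR)² − 4 fR V_g)]/2 = [151 − √(151² − 4×151×8)]/2 = 8.48 m/s
Supergeostrophic (V > V_g = 8 m/s), as expected around a high.

8.48 m/s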